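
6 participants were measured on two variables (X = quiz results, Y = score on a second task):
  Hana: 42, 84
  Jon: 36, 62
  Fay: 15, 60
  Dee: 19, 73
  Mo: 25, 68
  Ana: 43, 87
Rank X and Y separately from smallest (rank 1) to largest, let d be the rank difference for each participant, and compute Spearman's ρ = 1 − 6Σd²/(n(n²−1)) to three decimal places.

0.771

Ranks of variable 1: 5, 4, 1, 2, 3, 6
Ranks of variable 2: 5, 2, 1, 4, 3, 6
d = r₁ − r₂: 0, 2, 0, -2, 0, 0
d²: 0, 4, 0, 4, 0, 0; Σd² = 8
ρ = 1 − 6·8/(6·35) = 1 − 48/210 = 0.771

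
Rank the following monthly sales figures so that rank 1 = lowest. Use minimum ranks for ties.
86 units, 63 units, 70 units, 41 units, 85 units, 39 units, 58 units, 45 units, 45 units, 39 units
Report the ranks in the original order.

10, 7, 8, 3, 9, 1, 6, 4, 4, 1

Sorted (ascending): 39, 39, 41, 45, 45, 58, 63, 70, 85, 86
The 2 values of 39 occupy positions 1–2 → each gets rank 1.
The 2 values of 45 occupy positions 4–5 → each gets rank 4.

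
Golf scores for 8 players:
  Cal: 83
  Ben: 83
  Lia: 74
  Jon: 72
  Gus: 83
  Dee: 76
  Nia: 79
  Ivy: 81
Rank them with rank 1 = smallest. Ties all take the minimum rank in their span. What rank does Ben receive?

Sorted (ascending): 72, 74, 76, 79, 81, 83, 83, 83
The 3 values of 83 occupy positions 6–8 → each gets rank 6.
Ben has value 83 → rank 6.

6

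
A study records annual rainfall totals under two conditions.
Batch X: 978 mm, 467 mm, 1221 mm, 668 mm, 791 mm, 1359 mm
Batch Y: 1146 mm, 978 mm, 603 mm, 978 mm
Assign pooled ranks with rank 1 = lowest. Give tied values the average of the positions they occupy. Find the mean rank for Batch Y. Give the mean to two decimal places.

5.50

Sorted (ascending): 467, 603, 668, 791, 978, 978, 978, 1146, 1221, 1359
The 3 values of 978 occupy positions 5–7 → average rank 6.
Batch Y values → pooled ranks: 1146→8, 978→6, 603→2, 978→6
Mean rank = (8 + 6 + 2 + 6) / 4 = 5.50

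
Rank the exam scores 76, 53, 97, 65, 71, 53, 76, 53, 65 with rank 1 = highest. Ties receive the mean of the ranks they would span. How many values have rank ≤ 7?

Sorted (descending): 97, 76, 76, 71, 65, 65, 53, 53, 53
The 2 values of 76 occupy positions 2–3 → average rank (2+3)/2 = 2.5.
The 2 values of 65 occupy positions 5–6 → average rank (5+6)/2 = 5.5.
The 3 values of 53 occupy positions 7–9 → average rank 8.
Ranks ≤ 7: {1, 2.5, 2.5, 4, 5.5, 5.5} → 6 values.

6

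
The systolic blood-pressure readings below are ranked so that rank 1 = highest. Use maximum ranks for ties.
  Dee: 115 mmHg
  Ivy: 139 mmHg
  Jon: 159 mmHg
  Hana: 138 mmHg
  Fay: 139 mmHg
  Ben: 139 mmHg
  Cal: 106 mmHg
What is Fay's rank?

4

Sorted (descending): 159, 139, 139, 139, 138, 115, 106
The 3 values of 139 occupy positions 2–4 → each gets rank 4.
Fay has value 139 mmHg → rank 4.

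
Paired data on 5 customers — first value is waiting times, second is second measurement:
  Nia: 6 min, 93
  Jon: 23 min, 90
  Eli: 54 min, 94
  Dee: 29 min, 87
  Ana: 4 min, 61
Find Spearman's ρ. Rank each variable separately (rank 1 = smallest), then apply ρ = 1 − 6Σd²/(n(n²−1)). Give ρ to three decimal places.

0.600

Ranks of variable 1: 2, 3, 5, 4, 1
Ranks of variable 2: 4, 3, 5, 2, 1
d = r₁ − r₂: -2, 0, 0, 2, 0
d²: 4, 0, 0, 4, 0; Σd² = 8
ρ = 1 − 6·8/(5·24) = 1 − 48/120 = 0.600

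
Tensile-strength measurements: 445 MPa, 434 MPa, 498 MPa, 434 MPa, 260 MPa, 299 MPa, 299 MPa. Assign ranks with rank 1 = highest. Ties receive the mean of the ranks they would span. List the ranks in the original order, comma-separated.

2, 3.5, 1, 3.5, 7, 5.5, 5.5

Sorted (descending): 498, 445, 434, 434, 299, 299, 260
The 2 values of 434 occupy positions 3–4 → average rank (3+4)/2 = 3.5.
The 2 values of 299 occupy positions 5–6 → average rank (5+6)/2 = 5.5.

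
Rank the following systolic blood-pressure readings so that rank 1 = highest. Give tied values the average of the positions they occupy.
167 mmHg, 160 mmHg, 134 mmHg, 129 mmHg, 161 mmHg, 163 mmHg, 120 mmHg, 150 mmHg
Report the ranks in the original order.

1, 4, 6, 7, 3, 2, 8, 5

Sorted (descending): 167, 163, 161, 160, 150, 134, 129, 120
No ties — each value takes its position as its rank.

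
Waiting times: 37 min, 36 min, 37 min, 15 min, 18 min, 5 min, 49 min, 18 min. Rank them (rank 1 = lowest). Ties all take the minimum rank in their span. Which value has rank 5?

36

Sorted (ascending): 5, 15, 18, 18, 36, 37, 37, 49
The 2 values of 18 occupy positions 3–4 → each gets rank 3.
The 2 values of 37 occupy positions 6–7 → each gets rank 6.
Rank 5 → value 36.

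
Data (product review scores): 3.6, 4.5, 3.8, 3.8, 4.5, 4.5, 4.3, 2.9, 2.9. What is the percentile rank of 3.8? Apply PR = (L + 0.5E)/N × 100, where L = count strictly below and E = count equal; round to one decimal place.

44.4

N = 9.
Strictly below 3.8: 3. Equal to 3.8: 2.
PR = (3 + 0.5·2)/9 × 100 = 44.4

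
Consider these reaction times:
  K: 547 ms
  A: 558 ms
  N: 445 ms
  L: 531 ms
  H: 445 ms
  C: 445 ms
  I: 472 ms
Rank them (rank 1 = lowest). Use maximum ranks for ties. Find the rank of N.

Sorted (ascending): 445, 445, 445, 472, 531, 547, 558
The 3 values of 445 occupy positions 1–3 → each gets rank 3.
N has value 445 ms → rank 3.

3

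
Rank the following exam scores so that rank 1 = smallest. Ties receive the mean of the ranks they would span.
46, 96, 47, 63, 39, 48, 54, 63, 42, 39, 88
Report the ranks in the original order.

Sorted (ascending): 39, 39, 42, 46, 47, 48, 54, 63, 63, 88, 96
The 2 values of 39 occupy positions 1–2 → average rank (1+2)/2 = 1.5.
The 2 values of 63 occupy positions 8–9 → average rank (8+9)/2 = 8.5.

4, 11, 5, 8.5, 1.5, 6, 7, 8.5, 3, 1.5, 10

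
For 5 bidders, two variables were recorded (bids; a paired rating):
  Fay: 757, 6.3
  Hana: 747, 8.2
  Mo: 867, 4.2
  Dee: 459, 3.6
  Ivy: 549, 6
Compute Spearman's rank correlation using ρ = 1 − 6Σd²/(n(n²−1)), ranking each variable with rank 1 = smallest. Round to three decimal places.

0.300

Ranks of variable 1: 4, 3, 5, 1, 2
Ranks of variable 2: 4, 5, 2, 1, 3
d = r₁ − r₂: 0, -2, 3, 0, -1
d²: 0, 4, 9, 0, 1; Σd² = 14
ρ = 1 − 6·14/(5·24) = 1 − 84/120 = 0.300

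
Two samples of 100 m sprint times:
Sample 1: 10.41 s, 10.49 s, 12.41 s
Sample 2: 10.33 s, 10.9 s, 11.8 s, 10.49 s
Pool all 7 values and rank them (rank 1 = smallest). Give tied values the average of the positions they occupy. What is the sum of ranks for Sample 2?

Sorted (ascending): 10.33, 10.41, 10.49, 10.49, 10.9, 11.8, 12.41
The 2 values of 10.49 occupy positions 3–4 → average rank (3+4)/2 = 3.5.
Sample 2 values → pooled ranks: 10.33→1, 10.9→5, 11.8→6, 10.49→3.5
Rank sum = 1 + 5 + 6 + 3.5 = 15.5

15.5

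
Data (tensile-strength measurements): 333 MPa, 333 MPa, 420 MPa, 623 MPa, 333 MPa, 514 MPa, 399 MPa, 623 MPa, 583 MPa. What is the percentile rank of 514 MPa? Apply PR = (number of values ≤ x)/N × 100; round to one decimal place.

66.7

N = 9.
Strictly below 514: 5. Equal to 514: 1.
PR = 6/9 × 100 = 66.7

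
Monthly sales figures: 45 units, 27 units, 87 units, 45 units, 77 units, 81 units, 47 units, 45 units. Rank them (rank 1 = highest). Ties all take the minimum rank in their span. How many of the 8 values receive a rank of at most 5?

7

Sorted (descending): 87, 81, 77, 47, 45, 45, 45, 27
The 3 values of 45 occupy positions 5–7 → each gets rank 5.
Ranks ≤ 5: {1, 2, 3, 4, 5, 5, 5} → 7 values.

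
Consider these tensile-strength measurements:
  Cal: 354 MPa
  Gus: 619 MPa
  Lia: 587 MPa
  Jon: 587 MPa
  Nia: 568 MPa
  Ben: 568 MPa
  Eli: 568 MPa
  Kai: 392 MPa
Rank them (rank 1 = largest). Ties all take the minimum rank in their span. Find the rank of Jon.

2

Sorted (descending): 619, 587, 587, 568, 568, 568, 392, 354
The 2 values of 587 occupy positions 2–3 → each gets rank 2.
The 3 values of 568 occupy positions 4–6 → each gets rank 4.
Jon has value 587 MPa → rank 2.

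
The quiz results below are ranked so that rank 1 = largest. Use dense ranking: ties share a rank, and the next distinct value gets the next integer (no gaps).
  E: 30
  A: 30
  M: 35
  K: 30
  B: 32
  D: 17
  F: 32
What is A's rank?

3

Sorted (descending): 35, 32, 32, 30, 30, 30, 17
The 2 values of 32 share dense rank 2.
The 3 values of 30 share dense rank 3.
Remaining distinct values take the next consecutive integers.
A has value 30 → rank 3.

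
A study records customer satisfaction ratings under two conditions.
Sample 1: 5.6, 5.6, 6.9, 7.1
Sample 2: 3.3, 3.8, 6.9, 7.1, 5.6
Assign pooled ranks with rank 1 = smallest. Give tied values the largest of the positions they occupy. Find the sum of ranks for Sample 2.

24

Sorted (ascending): 3.3, 3.8, 5.6, 5.6, 5.6, 6.9, 6.9, 7.1, 7.1
The 3 values of 5.6 occupy positions 3–5 → each gets rank 5.
The 2 values of 6.9 occupy positions 6–7 → each gets rank 7.
The 2 values of 7.1 occupy positions 8–9 → each gets rank 9.
Sample 2 values → pooled ranks: 3.3→1, 3.8→2, 6.9→7, 7.1→9, 5.6→5
Rank sum = 1 + 2 + 7 + 9 + 5 = 24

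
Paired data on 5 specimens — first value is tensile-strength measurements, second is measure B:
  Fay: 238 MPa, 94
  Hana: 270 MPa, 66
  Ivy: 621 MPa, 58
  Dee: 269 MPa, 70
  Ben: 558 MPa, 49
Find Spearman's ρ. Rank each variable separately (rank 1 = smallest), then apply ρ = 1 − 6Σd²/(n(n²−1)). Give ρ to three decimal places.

Ranks of variable 1: 1, 3, 5, 2, 4
Ranks of variable 2: 5, 3, 2, 4, 1
d = r₁ − r₂: -4, 0, 3, -2, 3
d²: 16, 0, 9, 4, 9; Σd² = 38
ρ = 1 − 6·38/(5·24) = 1 − 228/120 = -0.900

-0.900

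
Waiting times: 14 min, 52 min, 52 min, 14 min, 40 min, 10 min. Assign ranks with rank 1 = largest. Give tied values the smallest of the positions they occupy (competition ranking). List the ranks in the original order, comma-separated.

4, 1, 1, 4, 3, 6

Sorted (descending): 52, 52, 40, 14, 14, 10
The 2 values of 52 occupy positions 1–2 → each gets rank 1.
The 2 values of 14 occupy positions 4–5 → each gets rank 4.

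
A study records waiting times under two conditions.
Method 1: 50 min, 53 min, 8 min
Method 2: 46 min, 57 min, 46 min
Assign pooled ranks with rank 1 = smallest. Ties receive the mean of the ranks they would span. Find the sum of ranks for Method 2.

Sorted (ascending): 8, 46, 46, 50, 53, 57
The 2 values of 46 occupy positions 2–3 → average rank (2+3)/2 = 2.5.
Method 2 values → pooled ranks: 46→2.5, 57→6, 46→2.5
Rank sum = 2.5 + 6 + 2.5 = 11

11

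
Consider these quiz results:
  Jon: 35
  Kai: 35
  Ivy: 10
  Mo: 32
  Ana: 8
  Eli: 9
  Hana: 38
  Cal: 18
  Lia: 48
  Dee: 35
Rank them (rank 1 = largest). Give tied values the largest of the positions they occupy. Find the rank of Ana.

Sorted (descending): 48, 38, 35, 35, 35, 32, 18, 10, 9, 8
The 3 values of 35 occupy positions 3–5 → each gets rank 5.
Ana has value 8 → rank 10.

10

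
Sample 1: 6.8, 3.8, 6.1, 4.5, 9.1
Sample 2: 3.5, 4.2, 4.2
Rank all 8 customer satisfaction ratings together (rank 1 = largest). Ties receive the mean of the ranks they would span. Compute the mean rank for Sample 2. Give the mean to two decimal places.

Sorted (descending): 9.1, 6.8, 6.1, 4.5, 4.2, 4.2, 3.8, 3.5
The 2 values of 4.2 occupy positions 5–6 → average rank (5+6)/2 = 5.5.
Sample 2 values → pooled ranks: 3.5→8, 4.2→5.5, 4.2→5.5
Mean rank = (8 + 5.5 + 5.5) / 3 = 6.33

6.33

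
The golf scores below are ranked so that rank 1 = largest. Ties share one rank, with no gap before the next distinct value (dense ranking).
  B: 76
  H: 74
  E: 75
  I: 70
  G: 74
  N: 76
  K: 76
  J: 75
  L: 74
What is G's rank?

Sorted (descending): 76, 76, 76, 75, 75, 74, 74, 74, 70
The 3 values of 76 share dense rank 1.
The 2 values of 75 share dense rank 2.
The 3 values of 74 share dense rank 3.
Remaining distinct values take the next consecutive integers.
G has value 74 → rank 3.

3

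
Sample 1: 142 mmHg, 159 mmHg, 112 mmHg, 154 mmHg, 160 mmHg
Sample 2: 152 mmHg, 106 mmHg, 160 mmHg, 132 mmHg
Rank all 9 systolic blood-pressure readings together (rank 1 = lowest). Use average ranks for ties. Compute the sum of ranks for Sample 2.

17.5

Sorted (ascending): 106, 112, 132, 142, 152, 154, 159, 160, 160
The 2 values of 160 occupy positions 8–9 → average rank (8+9)/2 = 8.5.
Sample 2 values → pooled ranks: 152→5, 106→1, 160→8.5, 132→3
Rank sum = 5 + 1 + 8.5 + 3 = 17.5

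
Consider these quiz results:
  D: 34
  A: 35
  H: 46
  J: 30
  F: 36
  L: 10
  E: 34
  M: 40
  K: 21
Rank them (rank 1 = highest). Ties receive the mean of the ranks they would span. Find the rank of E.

Sorted (descending): 46, 40, 36, 35, 34, 34, 30, 21, 10
The 2 values of 34 occupy positions 5–6 → average rank (5+6)/2 = 5.5.
E has value 34 → rank 5.5.

5.5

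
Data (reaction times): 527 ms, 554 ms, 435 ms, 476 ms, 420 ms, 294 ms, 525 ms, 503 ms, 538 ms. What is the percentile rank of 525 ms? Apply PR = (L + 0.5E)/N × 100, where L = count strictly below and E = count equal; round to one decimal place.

61.1

N = 9.
Strictly below 525: 5. Equal to 525: 1.
PR = (5 + 0.5·1)/9 × 100 = 61.1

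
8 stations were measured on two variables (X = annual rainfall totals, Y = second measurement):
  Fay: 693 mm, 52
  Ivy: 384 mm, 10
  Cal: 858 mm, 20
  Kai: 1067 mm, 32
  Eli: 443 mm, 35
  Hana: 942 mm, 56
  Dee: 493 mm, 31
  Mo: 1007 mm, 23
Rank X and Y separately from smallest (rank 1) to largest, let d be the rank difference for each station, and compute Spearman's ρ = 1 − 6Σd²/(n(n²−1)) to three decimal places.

0.238

Ranks of variable 1: 4, 1, 5, 8, 2, 6, 3, 7
Ranks of variable 2: 7, 1, 2, 5, 6, 8, 4, 3
d = r₁ − r₂: -3, 0, 3, 3, -4, -2, -1, 4
d²: 9, 0, 9, 9, 16, 4, 1, 16; Σd² = 64
ρ = 1 − 6·64/(8·63) = 1 − 384/504 = 0.238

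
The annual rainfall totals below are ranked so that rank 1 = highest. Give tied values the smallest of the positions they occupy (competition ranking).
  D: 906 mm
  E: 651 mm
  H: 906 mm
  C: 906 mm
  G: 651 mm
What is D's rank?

1

Sorted (descending): 906, 906, 906, 651, 651
The 3 values of 906 occupy positions 1–3 → each gets rank 1.
The 2 values of 651 occupy positions 4–5 → each gets rank 4.
D has value 906 mm → rank 1.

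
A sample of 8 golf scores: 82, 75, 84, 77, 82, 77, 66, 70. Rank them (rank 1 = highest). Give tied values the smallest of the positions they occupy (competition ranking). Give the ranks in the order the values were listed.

Sorted (descending): 84, 82, 82, 77, 77, 75, 70, 66
The 2 values of 82 occupy positions 2–3 → each gets rank 2.
The 2 values of 77 occupy positions 4–5 → each gets rank 4.

2, 6, 1, 4, 2, 4, 8, 7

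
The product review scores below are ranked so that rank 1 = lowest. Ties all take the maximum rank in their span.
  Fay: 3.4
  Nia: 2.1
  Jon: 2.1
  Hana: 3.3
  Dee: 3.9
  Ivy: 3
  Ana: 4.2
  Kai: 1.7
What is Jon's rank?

Sorted (ascending): 1.7, 2.1, 2.1, 3, 3.3, 3.4, 3.9, 4.2
The 2 values of 2.1 occupy positions 2–3 → each gets rank 3.
Jon has value 2.1 → rank 3.

3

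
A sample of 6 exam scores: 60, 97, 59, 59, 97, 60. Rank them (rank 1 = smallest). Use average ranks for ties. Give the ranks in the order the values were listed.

3.5, 5.5, 1.5, 1.5, 5.5, 3.5

Sorted (ascending): 59, 59, 60, 60, 97, 97
The 2 values of 59 occupy positions 1–2 → average rank (1+2)/2 = 1.5.
The 2 values of 60 occupy positions 3–4 → average rank (3+4)/2 = 3.5.
The 2 values of 97 occupy positions 5–6 → average rank (5+6)/2 = 5.5.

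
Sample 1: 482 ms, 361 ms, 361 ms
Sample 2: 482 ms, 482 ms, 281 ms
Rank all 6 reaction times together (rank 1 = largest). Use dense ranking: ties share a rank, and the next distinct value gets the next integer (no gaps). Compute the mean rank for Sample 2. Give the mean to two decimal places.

1.67

Sorted (descending): 482, 482, 482, 361, 361, 281
The 3 values of 482 share dense rank 1.
The 2 values of 361 share dense rank 2.
Remaining distinct values take the next consecutive integers.
Sample 2 values → pooled ranks: 482→1, 482→1, 281→3
Mean rank = (1 + 1 + 3) / 3 = 1.67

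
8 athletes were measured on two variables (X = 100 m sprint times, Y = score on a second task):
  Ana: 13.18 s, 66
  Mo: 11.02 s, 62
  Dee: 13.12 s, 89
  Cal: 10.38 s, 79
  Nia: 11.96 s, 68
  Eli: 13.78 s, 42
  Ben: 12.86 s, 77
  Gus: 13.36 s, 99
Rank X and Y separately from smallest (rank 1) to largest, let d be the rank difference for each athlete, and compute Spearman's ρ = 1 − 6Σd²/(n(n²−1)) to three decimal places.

-0.071

Ranks of variable 1: 6, 2, 5, 1, 3, 8, 4, 7
Ranks of variable 2: 3, 2, 7, 6, 4, 1, 5, 8
d = r₁ − r₂: 3, 0, -2, -5, -1, 7, -1, -1
d²: 9, 0, 4, 25, 1, 49, 1, 1; Σd² = 90
ρ = 1 − 6·90/(8·63) = 1 − 540/504 = -0.071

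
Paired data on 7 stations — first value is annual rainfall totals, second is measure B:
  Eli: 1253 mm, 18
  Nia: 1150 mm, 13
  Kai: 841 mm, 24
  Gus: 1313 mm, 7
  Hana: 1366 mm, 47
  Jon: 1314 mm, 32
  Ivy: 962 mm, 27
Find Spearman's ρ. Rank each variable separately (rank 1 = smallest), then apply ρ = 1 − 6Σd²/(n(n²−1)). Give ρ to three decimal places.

0.357

Ranks of variable 1: 4, 3, 1, 5, 7, 6, 2
Ranks of variable 2: 3, 2, 4, 1, 7, 6, 5
d = r₁ − r₂: 1, 1, -3, 4, 0, 0, -3
d²: 1, 1, 9, 16, 0, 0, 9; Σd² = 36
ρ = 1 − 6·36/(7·48) = 1 − 216/336 = 0.357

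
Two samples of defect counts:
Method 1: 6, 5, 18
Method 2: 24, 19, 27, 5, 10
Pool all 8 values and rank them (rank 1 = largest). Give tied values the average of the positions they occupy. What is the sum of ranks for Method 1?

Sorted (descending): 27, 24, 19, 18, 10, 6, 5, 5
The 2 values of 5 occupy positions 7–8 → average rank (7+8)/2 = 7.5.
Method 1 values → pooled ranks: 6→6, 5→7.5, 18→4
Rank sum = 6 + 7.5 + 4 = 17.5

17.5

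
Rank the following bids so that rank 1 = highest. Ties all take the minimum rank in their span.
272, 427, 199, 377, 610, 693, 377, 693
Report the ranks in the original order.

7, 4, 8, 5, 3, 1, 5, 1

Sorted (descending): 693, 693, 610, 427, 377, 377, 272, 199
The 2 values of 693 occupy positions 1–2 → each gets rank 1.
The 2 values of 377 occupy positions 5–6 → each gets rank 5.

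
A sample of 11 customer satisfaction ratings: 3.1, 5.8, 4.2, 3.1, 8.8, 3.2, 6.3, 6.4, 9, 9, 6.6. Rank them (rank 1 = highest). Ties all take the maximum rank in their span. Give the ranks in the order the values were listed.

Sorted (descending): 9, 9, 8.8, 6.6, 6.4, 6.3, 5.8, 4.2, 3.2, 3.1, 3.1
The 2 values of 9 occupy positions 1–2 → each gets rank 2.
The 2 values of 3.1 occupy positions 10–11 → each gets rank 11.

11, 7, 8, 11, 3, 9, 6, 5, 2, 2, 4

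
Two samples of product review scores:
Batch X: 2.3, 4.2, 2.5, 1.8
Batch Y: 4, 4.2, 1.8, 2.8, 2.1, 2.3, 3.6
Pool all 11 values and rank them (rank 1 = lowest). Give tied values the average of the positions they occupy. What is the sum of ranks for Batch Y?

Sorted (ascending): 1.8, 1.8, 2.1, 2.3, 2.3, 2.5, 2.8, 3.6, 4, 4.2, 4.2
The 2 values of 1.8 occupy positions 1–2 → average rank (1+2)/2 = 1.5.
The 2 values of 2.3 occupy positions 4–5 → average rank (4+5)/2 = 4.5.
The 2 values of 4.2 occupy positions 10–11 → average rank (10+11)/2 = 10.5.
Batch Y values → pooled ranks: 4→9, 4.2→10.5, 1.8→1.5, 2.8→7, 2.1→3, 2.3→4.5, 3.6→8
Rank sum = 9 + 10.5 + 1.5 + 7 + 3 + 4.5 + 8 = 43.5

43.5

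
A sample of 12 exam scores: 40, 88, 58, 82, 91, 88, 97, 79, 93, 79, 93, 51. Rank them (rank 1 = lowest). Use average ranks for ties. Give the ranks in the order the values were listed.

1, 7.5, 3, 6, 9, 7.5, 12, 4.5, 10.5, 4.5, 10.5, 2

Sorted (ascending): 40, 51, 58, 79, 79, 82, 88, 88, 91, 93, 93, 97
The 2 values of 79 occupy positions 4–5 → average rank (4+5)/2 = 4.5.
The 2 values of 88 occupy positions 7–8 → average rank (7+8)/2 = 7.5.
The 2 values of 93 occupy positions 10–11 → average rank (10+11)/2 = 10.5.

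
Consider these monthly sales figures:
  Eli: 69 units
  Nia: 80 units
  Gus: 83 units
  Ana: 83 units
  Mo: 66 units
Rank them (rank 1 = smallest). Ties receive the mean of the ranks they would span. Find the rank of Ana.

4.5

Sorted (ascending): 66, 69, 80, 83, 83
The 2 values of 83 occupy positions 4–5 → average rank (4+5)/2 = 4.5.
Ana has value 83 units → rank 4.5.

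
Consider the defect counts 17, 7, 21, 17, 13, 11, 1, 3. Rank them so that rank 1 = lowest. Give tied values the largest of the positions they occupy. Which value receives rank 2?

Sorted (ascending): 1, 3, 7, 11, 13, 17, 17, 21
The 2 values of 17 occupy positions 6–7 → each gets rank 7.
Rank 2 → value 3.

3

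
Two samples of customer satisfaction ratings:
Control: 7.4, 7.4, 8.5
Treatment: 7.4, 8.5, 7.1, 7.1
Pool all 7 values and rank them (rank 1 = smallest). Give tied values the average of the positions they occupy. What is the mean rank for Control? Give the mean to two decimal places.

Sorted (ascending): 7.1, 7.1, 7.4, 7.4, 7.4, 8.5, 8.5
The 2 values of 7.1 occupy positions 1–2 → average rank (1+2)/2 = 1.5.
The 3 values of 7.4 occupy positions 3–5 → average rank 4.
The 2 values of 8.5 occupy positions 6–7 → average rank (6+7)/2 = 6.5.
Control values → pooled ranks: 7.4→4, 7.4→4, 8.5→6.5
Mean rank = (4 + 4 + 6.5) / 3 = 4.83

4.83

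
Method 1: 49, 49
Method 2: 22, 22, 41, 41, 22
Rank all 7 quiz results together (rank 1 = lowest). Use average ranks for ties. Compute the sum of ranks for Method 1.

13

Sorted (ascending): 22, 22, 22, 41, 41, 49, 49
The 3 values of 22 occupy positions 1–3 → average rank 2.
The 2 values of 41 occupy positions 4–5 → average rank (4+5)/2 = 4.5.
The 2 values of 49 occupy positions 6–7 → average rank (6+7)/2 = 6.5.
Method 1 values → pooled ranks: 49→6.5, 49→6.5
Rank sum = 6.5 + 6.5 = 13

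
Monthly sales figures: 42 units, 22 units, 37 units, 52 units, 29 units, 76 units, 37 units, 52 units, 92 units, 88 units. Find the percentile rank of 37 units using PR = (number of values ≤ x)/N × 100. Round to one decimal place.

N = 10.
Strictly below 37: 2. Equal to 37: 2.
PR = 4/10 × 100 = 40.0

40.0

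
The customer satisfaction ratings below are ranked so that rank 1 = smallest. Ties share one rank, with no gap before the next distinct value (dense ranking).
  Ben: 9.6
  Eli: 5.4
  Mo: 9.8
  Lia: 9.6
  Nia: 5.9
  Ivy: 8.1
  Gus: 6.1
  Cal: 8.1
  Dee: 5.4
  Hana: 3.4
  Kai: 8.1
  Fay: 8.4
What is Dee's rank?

2

Sorted (ascending): 3.4, 5.4, 5.4, 5.9, 6.1, 8.1, 8.1, 8.1, 8.4, 9.6, 9.6, 9.8
The 2 values of 5.4 share dense rank 2.
The 3 values of 8.1 share dense rank 5.
The 2 values of 9.6 share dense rank 7.
Remaining distinct values take the next consecutive integers.
Dee has value 5.4 → rank 2.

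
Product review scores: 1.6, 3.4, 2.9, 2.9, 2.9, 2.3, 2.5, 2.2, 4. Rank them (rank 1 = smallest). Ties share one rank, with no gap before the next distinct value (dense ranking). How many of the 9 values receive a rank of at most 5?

Sorted (ascending): 1.6, 2.2, 2.3, 2.5, 2.9, 2.9, 2.9, 3.4, 4
The 3 values of 2.9 share dense rank 5.
Remaining distinct values take the next consecutive integers.
Ranks ≤ 5: {1, 2, 3, 4, 5, 5, 5} → 7 values.

7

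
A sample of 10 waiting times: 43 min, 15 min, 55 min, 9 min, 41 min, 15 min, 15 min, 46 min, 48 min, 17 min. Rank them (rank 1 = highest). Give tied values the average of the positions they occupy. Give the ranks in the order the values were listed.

Sorted (descending): 55, 48, 46, 43, 41, 17, 15, 15, 15, 9
The 3 values of 15 occupy positions 7–9 → average rank 8.

4, 8, 1, 10, 5, 8, 8, 3, 2, 6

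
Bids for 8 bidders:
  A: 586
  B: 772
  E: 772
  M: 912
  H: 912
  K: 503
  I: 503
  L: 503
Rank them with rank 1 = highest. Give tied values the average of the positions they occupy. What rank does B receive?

Sorted (descending): 912, 912, 772, 772, 586, 503, 503, 503
The 2 values of 912 occupy positions 1–2 → average rank (1+2)/2 = 1.5.
The 2 values of 772 occupy positions 3–4 → average rank (3+4)/2 = 3.5.
The 3 values of 503 occupy positions 6–8 → average rank 7.
B has value 772 → rank 3.5.

3.5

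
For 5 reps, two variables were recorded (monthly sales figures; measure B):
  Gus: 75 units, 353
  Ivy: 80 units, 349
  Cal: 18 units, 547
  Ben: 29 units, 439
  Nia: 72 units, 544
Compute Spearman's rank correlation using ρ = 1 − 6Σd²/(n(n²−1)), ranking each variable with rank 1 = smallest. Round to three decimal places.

-0.900

Ranks of variable 1: 4, 5, 1, 2, 3
Ranks of variable 2: 2, 1, 5, 3, 4
d = r₁ − r₂: 2, 4, -4, -1, -1
d²: 4, 16, 16, 1, 1; Σd² = 38
ρ = 1 − 6·38/(5·24) = 1 − 228/120 = -0.900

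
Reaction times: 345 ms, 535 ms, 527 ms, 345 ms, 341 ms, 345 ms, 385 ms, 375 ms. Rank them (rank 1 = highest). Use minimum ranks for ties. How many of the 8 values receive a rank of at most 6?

7

Sorted (descending): 535, 527, 385, 375, 345, 345, 345, 341
The 3 values of 345 occupy positions 5–7 → each gets rank 5.
Ranks ≤ 6: {1, 2, 3, 4, 5, 5, 5} → 7 values.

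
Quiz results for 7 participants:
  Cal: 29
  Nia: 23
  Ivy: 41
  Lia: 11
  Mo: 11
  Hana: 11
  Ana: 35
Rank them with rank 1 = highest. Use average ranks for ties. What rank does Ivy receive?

1

Sorted (descending): 41, 35, 29, 23, 11, 11, 11
The 3 values of 11 occupy positions 5–7 → average rank 6.
Ivy has value 41 → rank 1.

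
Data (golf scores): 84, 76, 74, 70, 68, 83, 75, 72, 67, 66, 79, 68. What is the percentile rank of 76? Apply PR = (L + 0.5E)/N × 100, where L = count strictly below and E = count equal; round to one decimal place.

N = 12.
Strictly below 76: 8. Equal to 76: 1.
PR = (8 + 0.5·1)/12 × 100 = 70.8

70.8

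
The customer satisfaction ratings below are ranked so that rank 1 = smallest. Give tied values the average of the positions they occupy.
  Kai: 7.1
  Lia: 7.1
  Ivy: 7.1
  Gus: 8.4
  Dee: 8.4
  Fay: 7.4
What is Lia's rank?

Sorted (ascending): 7.1, 7.1, 7.1, 7.4, 8.4, 8.4
The 3 values of 7.1 occupy positions 1–3 → average rank 2.
The 2 values of 8.4 occupy positions 5–6 → average rank (5+6)/2 = 5.5.
Lia has value 7.1 → rank 2.

2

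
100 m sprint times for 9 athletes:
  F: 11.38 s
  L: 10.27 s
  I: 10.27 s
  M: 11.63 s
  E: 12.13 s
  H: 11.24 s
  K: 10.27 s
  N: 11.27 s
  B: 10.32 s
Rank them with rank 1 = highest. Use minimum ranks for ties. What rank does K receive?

Sorted (descending): 12.13, 11.63, 11.38, 11.27, 11.24, 10.32, 10.27, 10.27, 10.27
The 3 values of 10.27 occupy positions 7–9 → each gets rank 7.
K has value 10.27 s → rank 7.

7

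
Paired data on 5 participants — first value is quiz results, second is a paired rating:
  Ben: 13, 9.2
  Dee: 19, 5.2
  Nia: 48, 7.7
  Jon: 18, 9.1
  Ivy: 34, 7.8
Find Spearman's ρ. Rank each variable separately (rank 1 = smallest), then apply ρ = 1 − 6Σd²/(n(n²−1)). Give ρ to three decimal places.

Ranks of variable 1: 1, 3, 5, 2, 4
Ranks of variable 2: 5, 1, 2, 4, 3
d = r₁ − r₂: -4, 2, 3, -2, 1
d²: 16, 4, 9, 4, 1; Σd² = 34
ρ = 1 − 6·34/(5·24) = 1 − 204/120 = -0.700

-0.700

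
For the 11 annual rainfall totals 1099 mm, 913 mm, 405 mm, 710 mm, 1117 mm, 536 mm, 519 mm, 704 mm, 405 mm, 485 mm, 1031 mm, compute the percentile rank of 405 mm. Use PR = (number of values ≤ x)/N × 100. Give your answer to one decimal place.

N = 11.
Strictly below 405: 0. Equal to 405: 2.
PR = 2/11 × 100 = 18.2

18.2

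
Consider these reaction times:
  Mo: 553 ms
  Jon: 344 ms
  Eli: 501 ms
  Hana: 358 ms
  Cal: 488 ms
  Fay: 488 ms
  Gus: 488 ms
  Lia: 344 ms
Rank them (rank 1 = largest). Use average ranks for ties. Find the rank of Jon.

7.5

Sorted (descending): 553, 501, 488, 488, 488, 358, 344, 344
The 3 values of 488 occupy positions 3–5 → average rank 4.
The 2 values of 344 occupy positions 7–8 → average rank (7+8)/2 = 7.5.
Jon has value 344 ms → rank 7.5.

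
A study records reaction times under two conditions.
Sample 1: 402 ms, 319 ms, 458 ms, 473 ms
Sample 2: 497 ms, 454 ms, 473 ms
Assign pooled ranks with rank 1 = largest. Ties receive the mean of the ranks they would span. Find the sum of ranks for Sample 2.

8.5

Sorted (descending): 497, 473, 473, 458, 454, 402, 319
The 2 values of 473 occupy positions 2–3 → average rank (2+3)/2 = 2.5.
Sample 2 values → pooled ranks: 497→1, 454→5, 473→2.5
Rank sum = 1 + 5 + 2.5 = 8.5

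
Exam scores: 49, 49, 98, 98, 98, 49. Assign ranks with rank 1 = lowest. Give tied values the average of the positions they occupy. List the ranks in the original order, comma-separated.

Sorted (ascending): 49, 49, 49, 98, 98, 98
The 3 values of 49 occupy positions 1–3 → average rank 2.
The 3 values of 98 occupy positions 4–6 → average rank 5.

2, 2, 5, 5, 5, 2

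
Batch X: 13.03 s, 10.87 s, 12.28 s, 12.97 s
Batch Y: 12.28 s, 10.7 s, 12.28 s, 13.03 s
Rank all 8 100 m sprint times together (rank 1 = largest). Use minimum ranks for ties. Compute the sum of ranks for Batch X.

15

Sorted (descending): 13.03, 13.03, 12.97, 12.28, 12.28, 12.28, 10.87, 10.7
The 2 values of 13.03 occupy positions 1–2 → each gets rank 1.
The 3 values of 12.28 occupy positions 4–6 → each gets rank 4.
Batch X values → pooled ranks: 13.03→1, 10.87→7, 12.28→4, 12.97→3
Rank sum = 1 + 7 + 4 + 3 = 15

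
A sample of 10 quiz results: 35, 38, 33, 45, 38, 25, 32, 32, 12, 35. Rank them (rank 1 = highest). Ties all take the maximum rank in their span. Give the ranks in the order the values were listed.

Sorted (descending): 45, 38, 38, 35, 35, 33, 32, 32, 25, 12
The 2 values of 38 occupy positions 2–3 → each gets rank 3.
The 2 values of 35 occupy positions 4–5 → each gets rank 5.
The 2 values of 32 occupy positions 7–8 → each gets rank 8.

5, 3, 6, 1, 3, 9, 8, 8, 10, 5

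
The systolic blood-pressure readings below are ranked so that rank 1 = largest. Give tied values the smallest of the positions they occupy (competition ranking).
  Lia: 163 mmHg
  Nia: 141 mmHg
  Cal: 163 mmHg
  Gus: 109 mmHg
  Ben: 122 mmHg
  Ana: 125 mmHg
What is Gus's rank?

Sorted (descending): 163, 163, 141, 125, 122, 109
The 2 values of 163 occupy positions 1–2 → each gets rank 1.
Gus has value 109 mmHg → rank 6.

6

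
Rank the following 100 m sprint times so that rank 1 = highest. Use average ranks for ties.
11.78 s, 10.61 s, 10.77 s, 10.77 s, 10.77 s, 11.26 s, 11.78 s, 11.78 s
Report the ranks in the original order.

Sorted (descending): 11.78, 11.78, 11.78, 11.26, 10.77, 10.77, 10.77, 10.61
The 3 values of 11.78 occupy positions 1–3 → average rank 2.
The 3 values of 10.77 occupy positions 5–7 → average rank 6.

2, 8, 6, 6, 6, 4, 2, 2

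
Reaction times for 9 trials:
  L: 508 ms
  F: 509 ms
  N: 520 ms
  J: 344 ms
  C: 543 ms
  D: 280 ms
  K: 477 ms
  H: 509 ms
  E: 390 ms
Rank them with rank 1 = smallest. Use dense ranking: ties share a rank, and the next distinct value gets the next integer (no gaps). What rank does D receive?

Sorted (ascending): 280, 344, 390, 477, 508, 509, 509, 520, 543
The 2 values of 509 share dense rank 6.
Remaining distinct values take the next consecutive integers.
D has value 280 ms → rank 1.

1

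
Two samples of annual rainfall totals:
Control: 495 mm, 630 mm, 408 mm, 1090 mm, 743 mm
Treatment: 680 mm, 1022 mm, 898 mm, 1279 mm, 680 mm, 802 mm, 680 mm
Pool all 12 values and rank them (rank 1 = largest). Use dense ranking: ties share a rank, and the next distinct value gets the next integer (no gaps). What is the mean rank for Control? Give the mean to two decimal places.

Sorted (descending): 1279, 1090, 1022, 898, 802, 743, 680, 680, 680, 630, 495, 408
The 3 values of 680 share dense rank 7.
Remaining distinct values take the next consecutive integers.
Control values → pooled ranks: 495→9, 630→8, 408→10, 1090→2, 743→6
Mean rank = (9 + 8 + 10 + 2 + 6) / 5 = 7.00

7.00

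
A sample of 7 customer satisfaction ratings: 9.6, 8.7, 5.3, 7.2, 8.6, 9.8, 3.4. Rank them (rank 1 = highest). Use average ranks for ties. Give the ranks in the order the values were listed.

2, 3, 6, 5, 4, 1, 7

Sorted (descending): 9.8, 9.6, 8.7, 8.6, 7.2, 5.3, 3.4
No ties — each value takes its position as its rank.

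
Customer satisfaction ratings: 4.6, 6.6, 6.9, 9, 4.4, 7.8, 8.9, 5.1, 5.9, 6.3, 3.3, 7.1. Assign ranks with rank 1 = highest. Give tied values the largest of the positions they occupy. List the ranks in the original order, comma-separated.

Sorted (descending): 9, 8.9, 7.8, 7.1, 6.9, 6.6, 6.3, 5.9, 5.1, 4.6, 4.4, 3.3
No ties — each value takes its position as its rank.

10, 6, 5, 1, 11, 3, 2, 9, 8, 7, 12, 4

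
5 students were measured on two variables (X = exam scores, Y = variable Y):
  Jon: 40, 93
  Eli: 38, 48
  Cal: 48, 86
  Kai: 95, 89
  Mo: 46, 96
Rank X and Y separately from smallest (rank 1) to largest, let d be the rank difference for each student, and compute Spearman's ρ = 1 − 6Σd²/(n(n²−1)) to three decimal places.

Ranks of variable 1: 2, 1, 4, 5, 3
Ranks of variable 2: 4, 1, 2, 3, 5
d = r₁ − r₂: -2, 0, 2, 2, -2
d²: 4, 0, 4, 4, 4; Σd² = 16
ρ = 1 − 6·16/(5·24) = 1 − 96/120 = 0.200

0.200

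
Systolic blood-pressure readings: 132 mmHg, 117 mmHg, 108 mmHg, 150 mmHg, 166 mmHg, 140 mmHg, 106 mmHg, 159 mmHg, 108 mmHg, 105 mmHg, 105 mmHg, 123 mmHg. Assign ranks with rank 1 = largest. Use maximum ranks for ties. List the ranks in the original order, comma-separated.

Sorted (descending): 166, 159, 150, 140, 132, 123, 117, 108, 108, 106, 105, 105
The 2 values of 108 occupy positions 8–9 → each gets rank 9.
The 2 values of 105 occupy positions 11–12 → each gets rank 12.

5, 7, 9, 3, 1, 4, 10, 2, 9, 12, 12, 6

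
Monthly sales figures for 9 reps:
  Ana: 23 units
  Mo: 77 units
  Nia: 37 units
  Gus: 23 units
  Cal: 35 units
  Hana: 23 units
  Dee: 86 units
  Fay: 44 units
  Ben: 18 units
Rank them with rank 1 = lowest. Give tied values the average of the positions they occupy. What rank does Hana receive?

3

Sorted (ascending): 18, 23, 23, 23, 35, 37, 44, 77, 86
The 3 values of 23 occupy positions 2–4 → average rank 3.
Hana has value 23 units → rank 3.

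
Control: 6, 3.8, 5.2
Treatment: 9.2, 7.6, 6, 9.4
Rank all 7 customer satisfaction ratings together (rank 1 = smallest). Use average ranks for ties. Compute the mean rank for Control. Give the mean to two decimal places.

2.17

Sorted (ascending): 3.8, 5.2, 6, 6, 7.6, 9.2, 9.4
The 2 values of 6 occupy positions 3–4 → average rank (3+4)/2 = 3.5.
Control values → pooled ranks: 6→3.5, 3.8→1, 5.2→2
Mean rank = (3.5 + 1 + 2) / 3 = 2.17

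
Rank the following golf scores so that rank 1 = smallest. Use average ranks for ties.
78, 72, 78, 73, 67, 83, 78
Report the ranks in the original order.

5, 2, 5, 3, 1, 7, 5

Sorted (ascending): 67, 72, 73, 78, 78, 78, 83
The 3 values of 78 occupy positions 4–6 → average rank 5.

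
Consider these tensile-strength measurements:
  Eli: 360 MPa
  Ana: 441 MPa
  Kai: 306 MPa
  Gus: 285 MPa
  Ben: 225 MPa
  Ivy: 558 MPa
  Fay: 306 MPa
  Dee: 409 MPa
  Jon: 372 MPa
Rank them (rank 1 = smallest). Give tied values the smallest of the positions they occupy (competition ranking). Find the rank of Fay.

3

Sorted (ascending): 225, 285, 306, 306, 360, 372, 409, 441, 558
The 2 values of 306 occupy positions 3–4 → each gets rank 3.
Fay has value 306 MPa → rank 3.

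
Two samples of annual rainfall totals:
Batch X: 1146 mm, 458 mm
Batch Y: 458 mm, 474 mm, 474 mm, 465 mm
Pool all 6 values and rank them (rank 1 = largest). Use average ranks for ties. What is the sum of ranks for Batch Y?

Sorted (descending): 1146, 474, 474, 465, 458, 458
The 2 values of 474 occupy positions 2–3 → average rank (2+3)/2 = 2.5.
The 2 values of 458 occupy positions 5–6 → average rank (5+6)/2 = 5.5.
Batch Y values → pooled ranks: 458→5.5, 474→2.5, 474→2.5, 465→4
Rank sum = 5.5 + 2.5 + 2.5 + 4 = 14.5

14.5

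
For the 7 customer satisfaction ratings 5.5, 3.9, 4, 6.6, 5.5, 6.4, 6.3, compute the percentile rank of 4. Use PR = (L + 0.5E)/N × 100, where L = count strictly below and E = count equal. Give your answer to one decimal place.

N = 7.
Strictly below 4: 1. Equal to 4: 1.
PR = (1 + 0.5·1)/7 × 100 = 21.4

21.4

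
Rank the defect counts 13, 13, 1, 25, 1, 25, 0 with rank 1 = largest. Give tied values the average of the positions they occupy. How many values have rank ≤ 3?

Sorted (descending): 25, 25, 13, 13, 1, 1, 0
The 2 values of 25 occupy positions 1–2 → average rank (1+2)/2 = 1.5.
The 2 values of 13 occupy positions 3–4 → average rank (3+4)/2 = 3.5.
The 2 values of 1 occupy positions 5–6 → average rank (5+6)/2 = 5.5.
Ranks ≤ 3: {1.5, 1.5} → 2 values.

2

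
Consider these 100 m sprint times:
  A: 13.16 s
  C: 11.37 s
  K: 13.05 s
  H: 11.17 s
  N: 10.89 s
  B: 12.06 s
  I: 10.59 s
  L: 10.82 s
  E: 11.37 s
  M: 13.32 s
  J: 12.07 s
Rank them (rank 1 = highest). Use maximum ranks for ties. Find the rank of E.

Sorted (descending): 13.32, 13.16, 13.05, 12.07, 12.06, 11.37, 11.37, 11.17, 10.89, 10.82, 10.59
The 2 values of 11.37 occupy positions 6–7 → each gets rank 7.
E has value 11.37 s → rank 7.

7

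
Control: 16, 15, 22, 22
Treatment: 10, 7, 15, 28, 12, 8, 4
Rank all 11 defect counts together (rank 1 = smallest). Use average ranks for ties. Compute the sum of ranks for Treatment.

32.5

Sorted (ascending): 4, 7, 8, 10, 12, 15, 15, 16, 22, 22, 28
The 2 values of 15 occupy positions 6–7 → average rank (6+7)/2 = 6.5.
The 2 values of 22 occupy positions 9–10 → average rank (9+10)/2 = 9.5.
Treatment values → pooled ranks: 10→4, 7→2, 15→6.5, 28→11, 12→5, 8→3, 4→1
Rank sum = 4 + 2 + 6.5 + 11 + 5 + 3 + 1 = 32.5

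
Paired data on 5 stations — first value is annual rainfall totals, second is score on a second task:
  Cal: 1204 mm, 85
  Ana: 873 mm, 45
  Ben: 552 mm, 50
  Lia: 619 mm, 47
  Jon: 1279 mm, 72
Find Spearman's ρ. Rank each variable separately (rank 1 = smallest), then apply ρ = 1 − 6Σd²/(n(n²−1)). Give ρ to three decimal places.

Ranks of variable 1: 4, 3, 1, 2, 5
Ranks of variable 2: 5, 1, 3, 2, 4
d = r₁ − r₂: -1, 2, -2, 0, 1
d²: 1, 4, 4, 0, 1; Σd² = 10
ρ = 1 − 6·10/(5·24) = 1 − 60/120 = 0.500

0.500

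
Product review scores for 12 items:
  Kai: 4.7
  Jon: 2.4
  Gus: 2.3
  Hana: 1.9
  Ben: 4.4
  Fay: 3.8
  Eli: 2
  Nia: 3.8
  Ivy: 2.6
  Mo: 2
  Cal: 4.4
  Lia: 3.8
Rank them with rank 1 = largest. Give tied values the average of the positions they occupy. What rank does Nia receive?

5

Sorted (descending): 4.7, 4.4, 4.4, 3.8, 3.8, 3.8, 2.6, 2.4, 2.3, 2, 2, 1.9
The 2 values of 4.4 occupy positions 2–3 → average rank (2+3)/2 = 2.5.
The 3 values of 3.8 occupy positions 4–6 → average rank 5.
The 2 values of 2 occupy positions 10–11 → average rank (10+11)/2 = 10.5.
Nia has value 3.8 → rank 5.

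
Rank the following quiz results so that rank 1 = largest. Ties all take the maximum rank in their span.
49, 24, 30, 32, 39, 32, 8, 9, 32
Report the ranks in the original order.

1, 7, 6, 5, 2, 5, 9, 8, 5

Sorted (descending): 49, 39, 32, 32, 32, 30, 24, 9, 8
The 3 values of 32 occupy positions 3–5 → each gets rank 5.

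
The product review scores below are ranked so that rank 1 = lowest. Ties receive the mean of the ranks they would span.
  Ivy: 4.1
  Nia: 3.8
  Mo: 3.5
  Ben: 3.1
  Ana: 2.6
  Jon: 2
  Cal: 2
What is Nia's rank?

Sorted (ascending): 2, 2, 2.6, 3.1, 3.5, 3.8, 4.1
The 2 values of 2 occupy positions 1–2 → average rank (1+2)/2 = 1.5.
Nia has value 3.8 → rank 6.

6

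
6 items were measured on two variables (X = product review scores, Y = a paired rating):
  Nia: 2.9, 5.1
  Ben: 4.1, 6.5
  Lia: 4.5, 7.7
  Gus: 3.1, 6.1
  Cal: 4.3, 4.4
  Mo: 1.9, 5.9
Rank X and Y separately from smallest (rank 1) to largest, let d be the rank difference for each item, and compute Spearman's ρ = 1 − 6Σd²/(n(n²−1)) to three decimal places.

Ranks of variable 1: 2, 4, 6, 3, 5, 1
Ranks of variable 2: 2, 5, 6, 4, 1, 3
d = r₁ − r₂: 0, -1, 0, -1, 4, -2
d²: 0, 1, 0, 1, 16, 4; Σd² = 22
ρ = 1 − 6·22/(6·35) = 1 − 132/210 = 0.371

0.371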